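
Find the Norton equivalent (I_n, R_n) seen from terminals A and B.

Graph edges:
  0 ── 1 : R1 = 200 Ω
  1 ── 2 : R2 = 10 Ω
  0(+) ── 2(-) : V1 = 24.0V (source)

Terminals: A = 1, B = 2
Find the Thévenin equivalent first; then I_n = V_th/R_th and R_n = R_th.
Step 1 — V_th is the open-circuit voltage V_A - V_B (nothing connected across the terminals).
Nodal analysis, taking node 2 as the 0 V reference.
Source V1 fixes V_0 = 24 V.
KCL at each unknown node (sum of currents leaving = 0; resistances in Ω):
  Node 1: (V_1 - 24)/200 + (V_1 - 0)/10 = 0
Collecting terms: 0.105 × V_1 = 0.12  =>  V_1 = 1.143 V
V_th = V_1 - V_2 = 1.143 - 0 = 1.143 V
Step 2 — R_th: zero the source — replace V1 by a short circuit (node 2 merges into node 0) — and find the resistance seen between A (node 1) and B (node 0).
Reduce the network between node 1 (A) and node 0 (B) by series/parallel combination:
  Rp1 = R1 ‖ R2 (parallel, both between nodes 0 and 1) = 1/(1/200 + 1/10) = 9.524 Ω
R_th = 9.524 Ω
I_n = V_th/R_th = 1.143/9.524 = 0.12 A, and R_n = R_th = 9.524 Ω

Final answer: I_n = 0.12 A, R_n = 9.524 Ω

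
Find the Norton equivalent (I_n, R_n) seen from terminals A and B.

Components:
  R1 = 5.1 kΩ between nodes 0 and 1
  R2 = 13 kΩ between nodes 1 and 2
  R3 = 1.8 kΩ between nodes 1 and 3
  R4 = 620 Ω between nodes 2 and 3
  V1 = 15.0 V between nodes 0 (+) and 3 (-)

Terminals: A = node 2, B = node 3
Find the Thévenin equivalent first; then I_n = V_th/R_th and R_n = R_th.
Step 1 — V_th is the open-circuit voltage V_A - V_B (nothing connected across the terminals).
Nodal analysis, taking node 3 as the 0 V reference.
Source V1 fixes V_0 = 15 V.
KCL at each unknown node (sum of currents leaving = 0; resistances in Ω):
  Node 1: (V_1 - 15)/5100 + (V_1 - V_2)/13000 + (V_1 - 0)/1800 = 0
  Node 2: (V_2 - V_1)/13000 + (V_2 - 0)/620 = 0
Collecting terms (coefficients in siemens):
  0.0008286·V_1 - 0.00007692·V_2 = 0.002941
  0.00169·V_2 - 0.00007692·V_1 = 0
Determinant D = (0.0008286)(0.00169) - (-0.00007692)(-0.00007692) = 0.000001394
V_1 = [(0.002941)(0.00169) - (-0.00007692)(0)]/D = 3.565 V
V_2 = [(0.0008286)(0) - (0.002941)(-0.00007692)]/D = 0.1623 V
V_th = V_2 - V_3 = 0.1623 - 0 = 0.1623 V
Step 2 — R_th: zero the source — replace V1 by a short circuit (node 3 merges into node 0) — and find the resistance seen between A (node 2) and B (node 0).
Reduce the network between node 2 (A) and node 0 (B) by series/parallel combination:
  Rp1 = R1 ‖ R3 (parallel, both between nodes 0 and 1) = 1/(1/5100 + 1/1800) = 1330 Ω
  Rs1 = R2 + Rp1 (series, joined only at node 1) = 13000 + 1330 = 14330 Ω
  Rp2 = R4 ‖ Rs1 (parallel, both between nodes 0 and 2) = 1/(1/620 + 1/14330) = 594.3 Ω
R_th = 594.3 Ω
I_n = V_th/R_th = 0.1623/594.3 = 0.0002731 A, and R_n = R_th = 594.3 Ω

Final answer: I_n = 0.0002731 A, R_n = 594.3 Ω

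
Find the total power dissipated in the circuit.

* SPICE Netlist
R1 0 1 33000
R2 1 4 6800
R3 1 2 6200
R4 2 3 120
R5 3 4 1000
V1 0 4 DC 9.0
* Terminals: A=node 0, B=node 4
Nodal analysis, taking node 4 as the 0 V reference.
Source V1 fixes V_0 = 9 V.
KCL at each unknown node (sum of currents leaving = 0; resistances in Ω):
  Node 1: (V_1 - 9)/33000 + (V_1 - 0)/6800 + (V_1 - V_2)/6200 = 0
  Node 2: (V_2 - V_1)/6200 + (V_2 - V_3)/120 = 0
  Node 3: (V_3 - V_2)/120 + (V_3 - 0)/1000 = 0
Collecting terms (coefficients in siemens):
  0.0003387·V_1 - 0.0001613·V_2 = 0.0002727
  0.008495·V_2 - 0.0001613·V_1 - 0.008333·V_3 = 0
  0.009333·V_3 - 0.008333·V_2 = 0
Solving these 3 simultaneous equations (Gaussian elimination) gives:
  V_1 = 0.8686 V, V_2 = 0.1329 V, V_3 = 0.1187 V
Power in each resistor, P = (ΔV)²/R:
  P_R1 = (9 - 0.8686)²/33000 = 0.002004 W
  P_R2 = (0.8686 - 0)²/6800 = 0.000111 W
  P_R3 = (0.8686 - 0.1329)²/6200 = 0.00008731 W
  P_R4 = (0.1329 - 0.1187)²/120 = 0.00000169 W
  P_R5 = (0.1187 - 0)²/1000 = 0.00001408 W
P_total = P_R1 + P_R2 + P_R3 + P_R4 + P_R5 = 0.002218 W

Final answer: 0.002218 W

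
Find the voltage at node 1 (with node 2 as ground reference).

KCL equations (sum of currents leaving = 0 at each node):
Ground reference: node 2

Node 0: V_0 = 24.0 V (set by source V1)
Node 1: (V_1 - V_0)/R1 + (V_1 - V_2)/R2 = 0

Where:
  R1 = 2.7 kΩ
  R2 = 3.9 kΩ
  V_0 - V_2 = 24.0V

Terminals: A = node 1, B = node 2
Nodal analysis, taking node 2 as the 0 V reference.
Source V1 fixes V_0 = 24 V.
KCL at each unknown node (sum of currents leaving = 0; resistances in Ω):
  Node 1: (V_1 - 24)/2700 + (V_1 - 0)/3900 = 0
Collecting terms: 0.0006268 × V_1 = 0.008889  =>  V_1 = 14.18 V
The requested potential is V_1 = 14.18 V.

Final answer: V_1 = 14.18 V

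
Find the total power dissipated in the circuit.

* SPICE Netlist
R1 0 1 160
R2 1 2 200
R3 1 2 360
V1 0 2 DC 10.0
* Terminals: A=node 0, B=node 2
Nodal analysis, taking node 2 as the 0 V reference.
Source V1 fixes V_0 = 10 V.
KCL at each unknown node (sum of currents leaving = 0; resistances in Ω):
  Node 1: (V_1 - 10)/160 + (V_1 - 0)/200 + (V_1 - 0)/360 = 0
Collecting terms: 0.01403 × V_1 = 0.0625  =>  V_1 = 4.455 V
Power in each resistor, P = (ΔV)²/R:
  P_R1 = (10 - 4.455)²/160 = 0.1921 W
  P_R2 = (4.455 - 0)²/200 = 0.09925 W
  P_R3 = (4.455 - 0)²/360 = 0.05514 W
P_total = P_R1 + P_R2 + P_R3 = 0.3465 W

Final answer: 0.3465 W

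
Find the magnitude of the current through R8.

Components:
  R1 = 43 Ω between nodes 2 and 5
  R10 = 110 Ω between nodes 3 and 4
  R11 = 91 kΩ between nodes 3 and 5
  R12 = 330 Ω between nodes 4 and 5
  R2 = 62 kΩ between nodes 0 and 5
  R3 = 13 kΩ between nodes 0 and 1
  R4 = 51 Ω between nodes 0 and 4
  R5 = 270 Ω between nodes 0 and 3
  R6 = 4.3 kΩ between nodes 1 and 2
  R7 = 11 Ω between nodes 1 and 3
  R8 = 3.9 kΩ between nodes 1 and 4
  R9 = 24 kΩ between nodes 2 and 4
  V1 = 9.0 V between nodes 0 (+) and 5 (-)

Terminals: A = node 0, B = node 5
Nodal analysis, taking node 5 as the 0 V reference.
Source V1 fixes V_0 = 9 V.
KCL at each unknown node (sum of currents leaving = 0; resistances in Ω):
  Node 1: (V_1 - 9)/13000 + (V_1 - V_2)/4300 + (V_1 - V_3)/11 + (V_1 - V_4)/3900 = 0
  Node 2: (V_2 - 0)/43 + (V_2 - V_1)/4300 + (V_2 - V_4)/24000 = 0
  Node 3: (V_3 - 9)/270 + (V_3 - V_1)/11 + (V_3 - V_4)/110 + (V_3 - 0)/91000 = 0
  Node 4: (V_4 - 9)/51 + (V_4 - V_1)/3900 + (V_4 - V_2)/24000 + (V_4 - V_3)/110 + (V_4 - 0)/330 = 0
Collecting terms (coefficients in siemens):
  0.09147·V_1 - 0.0002326·V_2 - 0.09091·V_3 - 0.0002564·V_4 = 0.0006923
  0.02353·V_2 - 0.0002326·V_1 - 0.00004167·V_4 = 0
  0.1037·V_3 - 0.09091·V_1 - 0.009091·V_4 = 0.03333
  0.03203·V_4 - 0.0002564·V_1 - 0.00004167·V_2 - 0.009091·V_3 = 0.1765
Solving these 4 simultaneous equations (Gaussian elimination) gives:
  V_1 = 8.019 V, V_2 = 0.09317 V, V_3 = 8.039 V, V_4 = 7.856 V
I_R8 = (V_1 - V_4)/R8 = (8.019 - 7.856)/3900 = 0.00004176 A
|I_R8| = 0.00004176 A

Final answer: |I_R8| = 4.176e-05 A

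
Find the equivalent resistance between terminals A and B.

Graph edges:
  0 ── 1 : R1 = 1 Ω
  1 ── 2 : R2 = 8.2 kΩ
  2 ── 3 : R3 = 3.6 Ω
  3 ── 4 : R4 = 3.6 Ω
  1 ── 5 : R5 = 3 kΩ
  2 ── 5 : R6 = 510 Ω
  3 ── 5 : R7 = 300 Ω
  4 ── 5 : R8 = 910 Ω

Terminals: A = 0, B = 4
The network is not a plain series/parallel combination. Inject a 1 A test current into terminal A (node 0) and return it from terminal B (node 4); then R_eq = V_A / (1 A).
Nodal analysis, taking node 4 as the 0 V reference.
Current source I_test pushes 1 A into node 0 and draws it out of node 4.
KCL at each unknown node (sum of currents leaving = 0; resistances in Ω):
  Node 0: (V_0 - V_1)/1 - 1 = 0
  Node 1: (V_1 - V_0)/1 + (V_1 - V_2)/8200 + (V_1 - V_5)/3000 = 0
  Node 2: (V_2 - V_1)/8200 + (V_2 - V_3)/3.6 + (V_2 - V_5)/510 = 0
  Node 3: (V_3 - V_2)/3.6 + (V_3 - 0)/3.6 + (V_3 - V_5)/300 = 0
  Node 5: (V_5 - V_1)/3000 + (V_5 - V_2)/510 + (V_5 - V_3)/300 + (V_5 - 0)/910 = 0
Collecting terms (coefficients in siemens):
  1·V_0 - 1·V_1 = 1
  1·V_1 - 1·V_0 - 0.000122·V_2 - 0.0003333·V_5 = 0
  0.2799·V_2 - 0.000122·V_1 - 0.2778·V_3 - 0.001961·V_5 = 0
  0.5589·V_3 - 0.2778·V_2 - 0.003333·V_5 = 0
  0.006726·V_5 - 0.0003333·V_1 - 0.001961·V_2 - 0.003333·V_3 = 0
Solving these 5 simultaneous equations (Gaussian elimination) gives:
  V_0 = 2284 V, V_1 = 2283 V, V_2 = 4.926 V, V_3 = 3.141 V
  V_5 = 116.1 V
R_eq = V_0 / 1 A = 2284 Ω = 2.284 kΩ

Final answer: 2.284 kΩ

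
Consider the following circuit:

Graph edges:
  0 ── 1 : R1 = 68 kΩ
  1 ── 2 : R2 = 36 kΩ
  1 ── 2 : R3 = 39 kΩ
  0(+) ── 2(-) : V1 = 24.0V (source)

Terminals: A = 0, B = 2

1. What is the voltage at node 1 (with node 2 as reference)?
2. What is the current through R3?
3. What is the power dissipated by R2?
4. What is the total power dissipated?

Nodal analysis, taking node 2 as the 0 V reference.
Source V1 fixes V_0 = 24 V.
KCL at each unknown node (sum of currents leaving = 0; resistances in Ω):
  Node 1: (V_1 - 24)/68000 + (V_1 - 0)/36000 + (V_1 - 0)/39000 = 0
Collecting terms: 0.00006812 × V_1 = 0.0003529  =>  V_1 = 5.181 V
Part 1:
  Read off the nodal solution: V_1 = 5.181 V
Part 2:
  I_R3 = (V_1 - V_2)/R3 = (5.181 - 0)/39000 = 0.0001328 A
  Magnitude: I_R3 = 0.0001328 A
Part 3:
  I_R2 = (V_1 - V_2)/R2 = (5.181 - 0)/36000 = 0.0001439 A
  P_R2 = I_R2² × R2 = (0.0001439)² × 36000 = 0.0007456 W
Part 4:
  Power in each resistor, P = (ΔV)²/R:
    P_R1 = (24 - 5.181)²/68000 = 0.005208 W
    P_R2 = (5.181 - 0)²/36000 = 0.0007456 W
    P_R3 = (5.181 - 0)²/39000 = 0.0006882 W
  P_total = P_R1 + P_R2 + P_R3 = 0.006642 W

Final answers:
1. V_1 = 5.181 V
2. I_R3 = 0.0001328 A
3. P_R2 = 0.0007456 W
4. P_total = 0.006642 W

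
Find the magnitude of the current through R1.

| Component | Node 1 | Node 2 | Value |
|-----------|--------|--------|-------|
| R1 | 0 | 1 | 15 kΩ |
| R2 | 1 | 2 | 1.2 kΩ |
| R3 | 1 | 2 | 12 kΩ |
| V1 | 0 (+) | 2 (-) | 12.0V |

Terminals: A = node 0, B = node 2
Nodal analysis, taking node 2 as the 0 V reference.
Source V1 fixes V_0 = 12 V.
KCL at each unknown node (sum of currents leaving = 0; resistances in Ω):
  Node 1: (V_1 - 12)/15000 + (V_1 - 0)/1200 + (V_1 - 0)/12000 = 0
Collecting terms: 0.0009833 × V_1 = 0.0008  =>  V_1 = 0.8136 V
I_R1 = (V_0 - V_1)/R1 = (12 - 0.8136)/15000 = 0.0007458 A
|I_R1| = 0.0007458 A

Final answer: |I_R1| = 0.0007458 A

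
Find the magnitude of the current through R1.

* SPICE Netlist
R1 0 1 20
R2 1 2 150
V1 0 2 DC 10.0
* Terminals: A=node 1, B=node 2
Nodal analysis, taking node 2 as the 0 V reference.
Source V1 fixes V_0 = 10 V.
KCL at each unknown node (sum of currents leaving = 0; resistances in Ω):
  Node 1: (V_1 - 10)/20 + (V_1 - 0)/150 = 0
Collecting terms: 0.05667 × V_1 = 0.5  =>  V_1 = 8.824 V
I_R1 = (V_0 - V_1)/R1 = (10 - 8.824)/20 = 0.05882 A
|I_R1| = 0.05882 A

Final answer: |I_R1| = 0.05882 A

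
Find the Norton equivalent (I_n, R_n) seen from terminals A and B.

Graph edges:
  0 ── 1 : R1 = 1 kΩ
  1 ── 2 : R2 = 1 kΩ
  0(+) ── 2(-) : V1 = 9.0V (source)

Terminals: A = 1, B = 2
Find the Thévenin equivalent first; then I_n = V_th/R_th and R_n = R_th.
Step 1 — V_th is the open-circuit voltage V_A - V_B (nothing connected across the terminals).
Nodal analysis, taking node 2 as the 0 V reference.
Source V1 fixes V_0 = 9 V.
KCL at each unknown node (sum of currents leaving = 0; resistances in Ω):
  Node 1: (V_1 - 9)/1000 + (V_1 - 0)/1000 = 0
Collecting terms: 0.002 × V_1 = 0.009  =>  V_1 = 4.5 V
V_th = V_1 - V_2 = 4.5 - 0 = 4.5 V
Step 2 — R_th: zero the source — replace V1 by a short circuit (node 2 merges into node 0) — and find the resistance seen between A (node 1) and B (node 0).
Reduce the network between node 1 (A) and node 0 (B) by series/parallel combination:
  Rp1 = R1 ‖ R2 (parallel, both between nodes 0 and 1) = 1/(1/1000 + 1/1000) = 500 Ω
R_th = 500 Ω
I_n = V_th/R_th = 4.5/500 = 0.009 A, and R_n = R_th = 500 Ω

Final answer: I_n = 0.009 A, R_n = 500 Ω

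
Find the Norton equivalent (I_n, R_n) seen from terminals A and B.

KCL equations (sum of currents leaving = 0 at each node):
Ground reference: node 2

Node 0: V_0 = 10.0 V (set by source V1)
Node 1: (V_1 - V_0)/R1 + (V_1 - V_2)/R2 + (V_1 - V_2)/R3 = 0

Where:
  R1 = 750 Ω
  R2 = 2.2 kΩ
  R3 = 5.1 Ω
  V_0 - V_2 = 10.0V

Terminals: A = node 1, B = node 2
Find the Thévenin equivalent first; then I_n = V_th/R_th and R_n = R_th.
Step 1 — V_th is the open-circuit voltage V_A - V_B (nothing connected across the terminals).
Nodal analysis, taking node 2 as the 0 V reference.
Source V1 fixes V_0 = 10 V.
KCL at each unknown node (sum of currents leaving = 0; resistances in Ω):
  Node 1: (V_1 - 10)/750 + (V_1 - 0)/2200 + (V_1 - 0)/5.1 = 0
Collecting terms: 0.1979 × V_1 = 0.01333  =>  V_1 = 0.06739 V
V_th = V_1 - V_2 = 0.06739 - 0 = 0.06739 V
Step 2 — R_th: zero the source — replace V1 by a short circuit (node 2 merges into node 0) — and find the resistance seen between A (node 1) and B (node 0).
Reduce the network between node 1 (A) and node 0 (B) by series/parallel combination:
  Rp1 = R1 ‖ R2 ‖ R3 (parallel, all between nodes 0 and 1) = 1/(1/750 + 1/2200 + 1/5.1) = 5.054 Ω
R_th = 5.054 Ω
I_n = V_th/R_th = 0.06739/5.054 = 0.01333 A, and R_n = R_th = 5.054 Ω

Final answer: I_n = 0.01333 A, R_n = 5.054 Ω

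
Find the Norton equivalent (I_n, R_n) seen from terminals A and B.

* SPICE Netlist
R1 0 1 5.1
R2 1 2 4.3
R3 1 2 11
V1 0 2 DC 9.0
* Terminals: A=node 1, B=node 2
Find the Thévenin equivalent first; then I_n = V_th/R_th and R_n = R_th.
Step 1 — V_th is the open-circuit voltage V_A - V_B (nothing connected across the terminals).
Nodal analysis, taking node 2 as the 0 V reference.
Source V1 fixes V_0 = 9 V.
KCL at each unknown node (sum of currents leaving = 0; resistances in Ω):
  Node 1: (V_1 - 9)/5.1 + (V_1 - 0)/4.3 + (V_1 - 0)/11 = 0
Collecting terms: 0.5195 × V_1 = 1.765  =>  V_1 = 3.397 V
V_th = V_1 - V_2 = 3.397 - 0 = 3.397 V
Step 2 — R_th: zero the source — replace V1 by a short circuit (node 2 merges into node 0) — and find the resistance seen between A (node 1) and B (node 0).
Reduce the network between node 1 (A) and node 0 (B) by series/parallel combination:
  Rp1 = R1 ‖ R2 ‖ R3 (parallel, all between nodes 0 and 1) = 1/(1/5.1 + 1/4.3 + 1/11) = 1.925 Ω
R_th = 1.925 Ω
I_n = V_th/R_th = 3.397/1.925 = 1.765 A, and R_n = R_th = 1.925 Ω

Final answer: I_n = 1.765 A, R_n = 1.925 Ω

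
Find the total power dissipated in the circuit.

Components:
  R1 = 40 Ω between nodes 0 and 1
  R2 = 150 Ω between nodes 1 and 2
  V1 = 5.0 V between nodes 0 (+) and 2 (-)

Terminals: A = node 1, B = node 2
Nodal analysis, taking node 2 as the 0 V reference.
Source V1 fixes V_0 = 5 V.
KCL at each unknown node (sum of currents leaving = 0; resistances in Ω):
  Node 1: (V_1 - 5)/40 + (V_1 - 0)/150 = 0
Collecting terms: 0.03167 × V_1 = 0.125  =>  V_1 = 3.947 V
Power in each resistor, P = (ΔV)²/R:
  P_R1 = (5 - 3.947)²/40 = 0.0277 W
  P_R2 = (3.947 - 0)²/150 = 0.1039 W
P_total = P_R1 + P_R2 = 0.1316 W

Final answer: 0.1316 W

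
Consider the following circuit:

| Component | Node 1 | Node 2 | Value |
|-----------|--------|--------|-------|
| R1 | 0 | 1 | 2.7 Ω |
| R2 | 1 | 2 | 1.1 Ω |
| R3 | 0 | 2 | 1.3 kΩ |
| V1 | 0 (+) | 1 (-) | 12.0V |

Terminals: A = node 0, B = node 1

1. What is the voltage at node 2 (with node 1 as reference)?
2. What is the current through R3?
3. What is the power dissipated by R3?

Nodal analysis, taking node 1 as the 0 V reference.
Source V1 fixes V_0 = 12 V.
KCL at each unknown node (sum of currents leaving = 0; resistances in Ω):
  Node 2: (V_2 - 0)/1.1 + (V_2 - 12)/1300 = 0
Collecting terms: 0.9099 × V_2 = 0.009231  =>  V_2 = 0.01015 V
Part 1:
  Read off the nodal solution: V_2 = 0.01015 V
Part 2:
  I_R3 = (V_0 - V_2)/R3 = (12 - 0.01015)/1300 = 0.009223 A
  Magnitude: I_R3 = 0.009223 A
Part 3:
  I_R3 = (V_0 - V_2)/R3 = (12 - 0.01015)/1300 = 0.009223 A
  P_R3 = I_R3² × R3 = (0.009223)² × 1300 = 0.1106 W

Final answers:
1. V_2 = 0.01015 V
2. I_R3 = 0.009223 A
3. P_R3 = 0.1106 W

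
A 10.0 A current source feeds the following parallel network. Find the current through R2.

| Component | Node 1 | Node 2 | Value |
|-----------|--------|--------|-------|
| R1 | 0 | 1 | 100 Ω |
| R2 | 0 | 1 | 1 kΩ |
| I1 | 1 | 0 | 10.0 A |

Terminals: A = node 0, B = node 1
All resistors sit directly between nodes 0 and 1, so they are in parallel and share one voltage V; the full source current 10 A splits among them.
1/R_par = 1/100 + 1/1000 = 0.011 S  =>  R_par = 90.91 Ω
V = I × R_par = 10 × 90.91 = 909.1 V
I_R2 = V/R2 = 909.1/1000 = 0.9091 A

Final answer: 0.9091 A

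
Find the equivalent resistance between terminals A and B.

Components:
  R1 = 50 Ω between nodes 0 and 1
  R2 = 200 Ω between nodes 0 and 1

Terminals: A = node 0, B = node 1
Reduce the network between node 0 (A) and node 1 (B) by series/parallel combination:
  Rp1 = R1 ‖ R2 (parallel, both between nodes 0 and 1) = 1/(1/50 + 1/200) = 40 Ω
R_eq = 40 Ω

Final answer: 40 Ω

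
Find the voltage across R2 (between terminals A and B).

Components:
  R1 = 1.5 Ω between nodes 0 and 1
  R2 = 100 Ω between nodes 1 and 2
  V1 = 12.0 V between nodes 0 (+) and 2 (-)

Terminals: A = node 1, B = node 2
R1 and R2 are in series across V1 (node 0 → node 1 → node 2), and the output A–B is taken across R2, so this is a voltage divider.
Series current: I = V1/(R1 + R2) = 12/(1.5 + 100) = 12/101.5 = 0.1182 A
V_R2 = I × R2 = V1 × R2/(R1 + R2) = 12 × 100/101.5 = 11.82 V

Final answer: 11.82 V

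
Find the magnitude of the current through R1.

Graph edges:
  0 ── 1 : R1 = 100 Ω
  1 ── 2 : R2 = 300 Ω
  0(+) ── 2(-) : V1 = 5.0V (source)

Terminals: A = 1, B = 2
Nodal analysis, taking node 2 as the 0 V reference.
Source V1 fixes V_0 = 5 V.
KCL at each unknown node (sum of currents leaving = 0; resistances in Ω):
  Node 1: (V_1 - 5)/100 + (V_1 - 0)/300 = 0
Collecting terms: 0.01333 × V_1 = 0.05  =>  V_1 = 3.75 V
I_R1 = (V_0 - V_1)/R1 = (5 - 3.75)/100 = 0.0125 A
|I_R1| = 0.0125 A

Final answer: |I_R1| = 0.0125 A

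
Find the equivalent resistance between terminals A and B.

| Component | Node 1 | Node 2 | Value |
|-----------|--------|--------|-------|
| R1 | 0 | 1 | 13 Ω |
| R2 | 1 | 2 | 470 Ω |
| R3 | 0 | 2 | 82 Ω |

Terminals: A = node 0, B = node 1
Reduce the network between node 0 (A) and node 1 (B) by series/parallel combination:
  Rs1 = R3 + R2 (series, joined only at node 2) = 82 + 470 = 552 Ω
  Rp1 = R1 ‖ Rs1 (parallel, both between nodes 0 and 1) = 1/(1/13 + 1/552) = 12.7 Ω
R_eq = 12.7 Ω

Final answer: 12.7 Ω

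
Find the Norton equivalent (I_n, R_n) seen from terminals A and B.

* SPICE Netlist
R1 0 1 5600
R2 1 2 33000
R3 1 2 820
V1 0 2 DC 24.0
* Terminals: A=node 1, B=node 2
Find the Thévenin equivalent first; then I_n = V_th/R_th and R_n = R_th.
Step 1 — V_th is the open-circuit voltage V_A - V_B (nothing connected across the terminals).
Nodal analysis, taking node 2 as the 0 V reference.
Source V1 fixes V_0 = 24 V.
KCL at each unknown node (sum of currents leaving = 0; resistances in Ω):
  Node 1: (V_1 - 24)/5600 + (V_1 - 0)/33000 + (V_1 - 0)/820 = 0
Collecting terms: 0.001428 × V_1 = 0.004286  =>  V_1 = 3 V
V_th = V_1 - V_2 = 3 - 0 = 3 V
Step 2 — R_th: zero the source — replace V1 by a short circuit (node 2 merges into node 0) — and find the resistance seen between A (node 1) and B (node 0).
Reduce the network between node 1 (A) and node 0 (B) by series/parallel combination:
  Rp1 = R1 ‖ R2 ‖ R3 (parallel, all between nodes 0 and 1) = 1/(1/5600 + 1/33000 + 1/820) = 700.1 Ω
R_th = 700.1 Ω
I_n = V_th/R_th = 3/700.1 = 0.004286 A, and R_n = R_th = 700.1 Ω

Final answer: I_n = 0.004286 A, R_n = 700.1 Ω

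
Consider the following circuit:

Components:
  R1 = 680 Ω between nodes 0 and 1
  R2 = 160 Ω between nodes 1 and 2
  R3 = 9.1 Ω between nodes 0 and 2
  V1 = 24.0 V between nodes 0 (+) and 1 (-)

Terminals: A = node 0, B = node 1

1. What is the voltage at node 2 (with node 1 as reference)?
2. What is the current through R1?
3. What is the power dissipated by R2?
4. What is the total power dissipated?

Nodal analysis, taking node 1 as the 0 V reference.
Source V1 fixes V_0 = 24 V.
KCL at each unknown node (sum of currents leaving = 0; resistances in Ω):
  Node 2: (V_2 - 0)/160 + (V_2 - 24)/9.1 = 0
Collecting terms: 0.1161 × V_2 = 2.637  =>  V_2 = 22.71 V
Part 1:
  Read off the nodal solution: V_2 = 22.71 V
Part 2:
  I_R1 = (V_0 - V_1)/R1 = (24 - 0)/680 = 0.03529 A
  Magnitude: I_R1 = 0.03529 A
Part 3:
  I_R2 = (V_1 - V_2)/R2 = (0 - 22.71)/160 = -0.1419 A
  P_R2 = I_R2² × R2 = (-0.1419)² × 160 = 3.223 W
Part 4:
  Power in each resistor, P = (ΔV)²/R:
    P_R1 = (24 - 0)²/680 = 0.8471 W
    P_R2 = (0 - 22.71)²/160 = 3.223 W
    P_R3 = (24 - 22.71)²/9.1 = 0.1833 W
  P_total = P_R1 + P_R2 + P_R3 = 4.253 W

Final answers:
1. V_2 = 22.71 V
2. I_R1 = 0.03529 A
3. P_R2 = 3.223 W
4. P_total = 4.253 W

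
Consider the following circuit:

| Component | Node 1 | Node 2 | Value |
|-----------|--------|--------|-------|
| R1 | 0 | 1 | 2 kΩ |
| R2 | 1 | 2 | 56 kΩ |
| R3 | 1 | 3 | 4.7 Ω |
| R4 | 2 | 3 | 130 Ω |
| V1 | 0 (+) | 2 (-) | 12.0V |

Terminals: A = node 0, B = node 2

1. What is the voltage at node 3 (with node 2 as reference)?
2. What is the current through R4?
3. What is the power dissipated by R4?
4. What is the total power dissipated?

Nodal analysis, taking node 2 as the 0 V reference.
Source V1 fixes V_0 = 12 V.
KCL at each unknown node (sum of currents leaving = 0; resistances in Ω):
  Node 1: (V_1 - 12)/2000 + (V_1 - 0)/56000 + (V_1 - V_3)/4.7 = 0
  Node 3: (V_3 - V_1)/4.7 + (V_3 - 0)/130 = 0
Collecting terms (coefficients in siemens):
  0.2133·V_1 - 0.2128·V_3 = 0.006
  0.2205·V_3 - 0.2128·V_1 = 0
Determinant D = (0.2133)(0.2205) - (-0.2128)(-0.2128) = 0.001751
V_1 = [(0.006)(0.2205) - (-0.2128)(0)]/D = 0.7555 V
V_3 = [(0.2133)(0) - (0.006)(-0.2128)]/D = 0.7291 V
Part 1:
  Read off the nodal solution: V_3 = 0.7291 V
Part 2:
  I_R4 = (V_2 - V_3)/R4 = (0 - 0.7291)/130 = -0.005609 A
  Magnitude: I_R4 = 0.005609 A
Part 3:
  I_R4 = (V_2 - V_3)/R4 = (0 - 0.7291)/130 = -0.005609 A
  P_R4 = I_R4² × R4 = (-0.005609)² × 130 = 0.00409 W
Part 4:
  Power in each resistor, P = (ΔV)²/R:
    P_R1 = (12 - 0.7555)²/2000 = 0.06322 W
    P_R2 = (0.7555 - 0)²/56000 = 0.00001019 W
    P_R3 = (0.7555 - 0.7291)²/4.7 = 0.0001479 W
    P_R4 = (0 - 0.7291)²/130 = 0.00409 W
  P_total = P_R1 + P_R2 + P_R3 + P_R4 = 0.06747 W

Final answers:
1. V_3 = 0.7291 V
2. I_R4 = 0.005609 A
3. P_R4 = 0.00409 W
4. P_total = 0.06747 W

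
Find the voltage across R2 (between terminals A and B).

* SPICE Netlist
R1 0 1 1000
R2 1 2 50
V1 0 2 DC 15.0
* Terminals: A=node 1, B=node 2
R1 and R2 are in series across V1 (node 0 → node 1 → node 2), and the output A–B is taken across R2, so this is a voltage divider.
Series current: I = V1/(R1 + R2) = 15/(1000 + 50) = 15/1050 = 0.01429 A
V_R2 = I × R2 = V1 × R2/(R1 + R2) = 15 × 50/1050 = 0.7143 V

Final answer: 0.7143 V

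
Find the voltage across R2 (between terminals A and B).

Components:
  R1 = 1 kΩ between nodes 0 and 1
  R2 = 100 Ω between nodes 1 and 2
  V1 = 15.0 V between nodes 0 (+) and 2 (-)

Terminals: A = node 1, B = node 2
R1 and R2 are in series across V1 (node 0 → node 1 → node 2), and the output A–B is taken across R2, so this is a voltage divider.
Series current: I = V1/(R1 + R2) = 15/(1000 + 100) = 15/1100 = 0.01364 A
V_R2 = I × R2 = V1 × R2/(R1 + R2) = 15 × 100/1100 = 1.364 V

Final answer: 1.364 V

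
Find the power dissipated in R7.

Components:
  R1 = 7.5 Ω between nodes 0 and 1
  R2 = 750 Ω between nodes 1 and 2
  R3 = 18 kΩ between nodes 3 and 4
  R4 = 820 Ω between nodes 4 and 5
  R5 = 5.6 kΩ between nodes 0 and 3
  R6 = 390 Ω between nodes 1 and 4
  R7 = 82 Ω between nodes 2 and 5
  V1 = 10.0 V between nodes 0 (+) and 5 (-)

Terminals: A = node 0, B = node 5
Nodal analysis, taking node 5 as the 0 V reference.
Source V1 fixes V_0 = 10 V.
KCL at each unknown node (sum of currents leaving = 0; resistances in Ω):
  Node 1: (V_1 - 10)/7.5 + (V_1 - V_2)/750 + (V_1 - V_4)/390 = 0
  Node 2: (V_2 - V_1)/750 + (V_2 - 0)/82 = 0
  Node 3: (V_3 - V_4)/18000 + (V_3 - 10)/5600 = 0
  Node 4: (V_4 - V_3)/18000 + (V_4 - 0)/820 + (V_4 - V_1)/390 = 0
Collecting terms (coefficients in siemens):
  0.1372·V_1 - 0.001333·V_2 - 0.002564·V_4 = 1.333
  0.01353·V_2 - 0.001333·V_1 = 0
  0.0002341·V_3 - 0.00005556·V_4 = 0.001786
  0.003839·V_4 - 0.002564·V_1 - 0.00005556·V_3 = 0
Solving these 4 simultaneous equations (Gaussian elimination) gives:
  V_1 = 9.851 V, V_2 = 0.9709 V, V_3 = 9.22 V, V_4 = 6.713 V
I_R7 = (V_2 - V_5)/R7 = (0.9709 - 0)/82 = 0.01184 A
P_R7 = I_R7² × R7 = (0.01184)² × 82 = 0.0115 W

Final answer: 0.0115 W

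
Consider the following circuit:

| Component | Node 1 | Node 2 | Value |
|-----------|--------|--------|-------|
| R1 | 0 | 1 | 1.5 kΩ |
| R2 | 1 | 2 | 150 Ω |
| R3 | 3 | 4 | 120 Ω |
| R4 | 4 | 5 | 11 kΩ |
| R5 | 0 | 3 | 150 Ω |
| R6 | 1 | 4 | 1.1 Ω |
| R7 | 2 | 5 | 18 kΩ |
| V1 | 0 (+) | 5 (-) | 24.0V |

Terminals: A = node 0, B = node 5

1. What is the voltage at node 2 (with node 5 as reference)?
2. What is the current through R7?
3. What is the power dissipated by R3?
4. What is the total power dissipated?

Nodal analysis, taking node 5 as the 0 V reference.
Source V1 fixes V_0 = 24 V.
KCL at each unknown node (sum of currents leaving = 0; resistances in Ω):
  Node 1: (V_1 - 24)/1500 + (V_1 - V_2)/150 + (V_1 - V_4)/1.1 = 0
  Node 2: (V_2 - V_1)/150 + (V_2 - 0)/18000 = 0
  Node 3: (V_3 - V_4)/120 + (V_3 - 24)/150 = 0
  Node 4: (V_4 - V_3)/120 + (V_4 - 0)/11000 + (V_4 - V_1)/1.1 = 0
Collecting terms (coefficients in siemens):
  0.9164·V_1 - 0.006667·V_2 - 0.9091·V_4 = 0.016
  0.006722·V_2 - 0.006667·V_1 = 0
  0.015·V_3 - 0.008333·V_4 = 0.16
  0.9175·V_4 - 0.9091·V_1 - 0.008333·V_3 = 0
Solving these 4 simultaneous equations (Gaussian elimination) gives:
  V_1 = 23.22 V, V_2 = 23.03 V, V_3 = 23.57 V, V_4 = 23.22 V
Part 1:
  Read off the nodal solution: V_2 = 23.03 V
Part 2:
  I_R7 = (V_2 - V_5)/R7 = (23.03 - 0)/18000 = 0.00128 A
  Magnitude: I_R7 = 0.00128 A
Part 3:
  I_R3 = (V_3 - V_4)/R3 = (23.57 - 23.22)/120 = 0.002873 A
  P_R3 = I_R3² × R3 = (0.002873)² × 120 = 0.0009906 W
Part 4:
  Power in each resistor, P = (ΔV)²/R:
    P_R1 = (24 - 23.22)²/1500 = 0.000402 W
    P_R2 = (23.22 - 23.03)²/150 = 0.0002456 W
    P_R3 = (23.57 - 23.22)²/120 = 0.0009906 W
    P_R4 = (23.22 - 0)²/11000 = 0.04903 W
    P_R5 = (24 - 23.57)²/150 = 0.001238 W
    P_R6 = (23.22 - 23.22)²/1.1 = 0.0000006384 W
    P_R7 = (23.03 - 0)²/18000 = 0.02947 W
  P_total = P_R1 + P_R2 + P_R3 + P_R4 + P_R5 + P_R6 + P_R7 = 0.08138 W

Final answers:
1. V_2 = 23.03 V
2. I_R7 = 0.00128 A
3. P_R3 = 0.0009906 W
4. P_total = 0.08138 W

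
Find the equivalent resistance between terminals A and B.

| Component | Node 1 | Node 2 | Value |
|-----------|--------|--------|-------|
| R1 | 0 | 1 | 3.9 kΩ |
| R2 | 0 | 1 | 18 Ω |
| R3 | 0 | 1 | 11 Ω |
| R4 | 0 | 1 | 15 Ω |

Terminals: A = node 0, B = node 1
Reduce the network between node 0 (A) and node 1 (B) by series/parallel combination:
  Rp1 = R1 ‖ R2 ‖ R3 ‖ R4 (parallel, all between nodes 0 and 1) = 1/(1/3900 + 1/18 + 1/11 + 1/15) = 4.686 Ω
R_eq = 4.686 Ω

Final answer: 4.686 Ω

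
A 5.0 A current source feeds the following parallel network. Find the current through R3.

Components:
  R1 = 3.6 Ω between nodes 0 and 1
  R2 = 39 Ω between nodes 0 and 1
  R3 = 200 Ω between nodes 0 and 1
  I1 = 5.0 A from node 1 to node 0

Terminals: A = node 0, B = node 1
All resistors sit directly between nodes 0 and 1, so they are in parallel and share one voltage V; the full source current 5 A splits among them.
1/R_par = 1/3.6 + 1/39 + 1/200 = 0.3084 S  =>  R_par = 3.242 Ω
V = I × R_par = 5 × 3.242 = 16.21 V
I_R3 = V/R3 = 16.21/200 = 0.08106 A

Final answer: 0.08106 A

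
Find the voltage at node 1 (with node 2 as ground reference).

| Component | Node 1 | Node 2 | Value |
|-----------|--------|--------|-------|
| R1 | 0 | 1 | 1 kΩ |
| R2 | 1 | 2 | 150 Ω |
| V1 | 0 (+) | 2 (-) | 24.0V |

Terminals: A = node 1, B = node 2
Nodal analysis, taking node 2 as the 0 V reference.
Source V1 fixes V_0 = 24 V.
KCL at each unknown node (sum of currents leaving = 0; resistances in Ω):
  Node 1: (V_1 - 24)/1000 + (V_1 - 0)/150 = 0
Collecting terms: 0.007667 × V_1 = 0.024  =>  V_1 = 3.13 V
The requested potential is V_1 = 3.13 V.

Final answer: V_1 = 3.13 V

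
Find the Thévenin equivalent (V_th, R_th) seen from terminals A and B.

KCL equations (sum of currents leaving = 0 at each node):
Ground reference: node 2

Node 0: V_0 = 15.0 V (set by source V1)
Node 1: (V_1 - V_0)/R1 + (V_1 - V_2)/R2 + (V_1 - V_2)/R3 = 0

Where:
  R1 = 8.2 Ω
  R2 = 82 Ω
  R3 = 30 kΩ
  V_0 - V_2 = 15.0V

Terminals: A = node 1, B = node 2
Step 1 — V_th is the open-circuit voltage V_A - V_B (nothing connected across the terminals).
Nodal analysis, taking node 2 as the 0 V reference.
Source V1 fixes V_0 = 15 V.
KCL at each unknown node (sum of currents leaving = 0; resistances in Ω):
  Node 1: (V_1 - 15)/8.2 + (V_1 - 0)/82 + (V_1 - 0)/30000 = 0
Collecting terms: 0.1342 × V_1 = 1.829  =>  V_1 = 13.63 V
V_th = V_1 - V_2 = 13.63 - 0 = 13.63 V
Step 2 — R_th: zero the source — replace V1 by a short circuit (node 2 merges into node 0) — and find the resistance seen between A (node 1) and B (node 0).
Reduce the network between node 1 (A) and node 0 (B) by series/parallel combination:
  Rp1 = R1 ‖ R2 ‖ R3 (parallel, all between nodes 0 and 1) = 1/(1/8.2 + 1/82 + 1/30000) = 7.453 Ω
R_th = 7.453 Ω

Final answer: V_th = 13.63 V, R_th = 7.453 Ω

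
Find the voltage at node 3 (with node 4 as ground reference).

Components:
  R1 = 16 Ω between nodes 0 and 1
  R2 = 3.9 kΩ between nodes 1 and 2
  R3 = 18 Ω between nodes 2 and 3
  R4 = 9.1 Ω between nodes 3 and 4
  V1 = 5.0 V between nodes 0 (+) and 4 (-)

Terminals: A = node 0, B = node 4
Nodal analysis, taking node 4 as the 0 V reference.
Source V1 fixes V_0 = 5 V.
KCL at each unknown node (sum of currents leaving = 0; resistances in Ω):
  Node 1: (V_1 - 5)/16 + (V_1 - V_2)/3900 = 0
  Node 2: (V_2 - V_1)/3900 + (V_2 - V_3)/18 = 0
  Node 3: (V_3 - V_2)/18 + (V_3 - 0)/9.1 = 0
Collecting terms (coefficients in siemens):
  0.06276·V_1 - 0.0002564·V_2 = 0.3125
  0.05581·V_2 - 0.0002564·V_1 - 0.05556·V_3 = 0
  0.1654·V_3 - 0.05556·V_2 = 0
Solving these 3 simultaneous equations (Gaussian elimination) gives:
  V_1 = 4.98 V, V_2 = 0.03436 V, V_3 = 0.01154 V
The requested potential is V_3 = 0.01154 V.

Final answer: V_3 = 0.01154 V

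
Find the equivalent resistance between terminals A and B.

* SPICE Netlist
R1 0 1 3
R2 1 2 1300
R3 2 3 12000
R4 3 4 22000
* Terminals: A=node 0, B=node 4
Reduce the network between node 0 (A) and node 4 (B) by series/parallel combination:
  Rs1 = R1 + R2 (series, joined only at node 1) = 3 + 1300 = 1303 Ω
  Rs2 = R3 + Rs1 (series, joined only at node 2) = 12000 + 1303 = 13300 Ω
  Rs3 = R4 + Rs2 (series, joined only at node 3) = 22000 + 13300 = 35300 Ω
R_eq = 35.3 kΩ

Final answer: 35.3 kΩ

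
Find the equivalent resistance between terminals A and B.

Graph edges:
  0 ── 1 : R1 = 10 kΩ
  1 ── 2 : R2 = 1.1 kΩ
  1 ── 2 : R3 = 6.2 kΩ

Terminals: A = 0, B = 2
Reduce the network between node 0 (A) and node 2 (B) by series/parallel combination:
  Rp1 = R2 ‖ R3 (parallel, both between nodes 1 and 2) = 1/(1/1100 + 1/6200) = 934.2 Ω
  Rs1 = R1 + Rp1 (series, joined only at node 1) = 10000 + 934.2 = 10930 Ω
R_eq = 10.93 kΩ

Final answer: 10.93 kΩ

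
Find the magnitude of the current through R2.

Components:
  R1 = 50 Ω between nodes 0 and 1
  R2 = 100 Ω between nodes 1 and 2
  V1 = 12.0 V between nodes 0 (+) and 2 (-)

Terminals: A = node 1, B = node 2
Nodal analysis, taking node 2 as the 0 V reference.
Source V1 fixes V_0 = 12 V.
KCL at each unknown node (sum of currents leaving = 0; resistances in Ω):
  Node 1: (V_1 - 12)/50 + (V_1 - 0)/100 = 0
Collecting terms: 0.03 × V_1 = 0.24  =>  V_1 = 8 V
I_R2 = (V_1 - V_2)/R2 = (8 - 0)/100 = 0.08 A
|I_R2| = 0.08 A

Final answer: |I_R2| = 0.08 A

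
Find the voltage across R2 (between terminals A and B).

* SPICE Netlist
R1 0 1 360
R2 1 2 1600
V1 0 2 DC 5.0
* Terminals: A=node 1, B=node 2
R1 and R2 are in series across V1 (node 0 → node 1 → node 2), and the output A–B is taken across R2, so this is a voltage divider.
Series current: I = V1/(R1 + R2) = 5/(360 + 1600) = 5/1960 = 0.002551 A
V_R2 = I × R2 = V1 × R2/(R1 + R2) = 5 × 1600/1960 = 4.082 V

Final answer: 4.082 V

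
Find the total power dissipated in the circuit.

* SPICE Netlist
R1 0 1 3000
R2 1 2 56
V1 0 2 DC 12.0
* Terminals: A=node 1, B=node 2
Nodal analysis, taking node 2 as the 0 V reference.
Source V1 fixes V_0 = 12 V.
KCL at each unknown node (sum of currents leaving = 0; resistances in Ω):
  Node 1: (V_1 - 12)/3000 + (V_1 - 0)/56 = 0
Collecting terms: 0.01819 × V_1 = 0.004  =>  V_1 = 0.2199 V
Power in each resistor, P = (ΔV)²/R:
  P_R1 = (12 - 0.2199)²/3000 = 0.04626 W
  P_R2 = (0.2199 - 0)²/56 = 0.0008635 W
P_total = P_R1 + P_R2 = 0.04712 W

Final answer: 0.04712 W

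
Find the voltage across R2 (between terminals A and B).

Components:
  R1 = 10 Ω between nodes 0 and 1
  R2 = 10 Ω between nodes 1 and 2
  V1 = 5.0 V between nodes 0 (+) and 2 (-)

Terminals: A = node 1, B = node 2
R1 and R2 are in series across V1 (node 0 → node 1 → node 2), and the output A–B is taken across R2, so this is a voltage divider.
Series current: I = V1/(R1 + R2) = 5/(10 + 10) = 5/20 = 0.25 A
V_R2 = I × R2 = V1 × R2/(R1 + R2) = 5 × 10/20 = 2.5 V

Final answer: 2.5 V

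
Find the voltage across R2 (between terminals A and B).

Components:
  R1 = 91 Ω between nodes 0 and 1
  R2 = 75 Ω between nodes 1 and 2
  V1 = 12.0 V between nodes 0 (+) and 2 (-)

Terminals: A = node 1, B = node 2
R1 and R2 are in series across V1 (node 0 → node 1 → node 2), and the output A–B is taken across R2, so this is a voltage divider.
Series current: I = V1/(R1 + R2) = 12/(91 + 75) = 12/166 = 0.07229 A
V_R2 = I × R2 = V1 × R2/(R1 + R2) = 12 × 75/166 = 5.422 V

Final answer: 5.422 V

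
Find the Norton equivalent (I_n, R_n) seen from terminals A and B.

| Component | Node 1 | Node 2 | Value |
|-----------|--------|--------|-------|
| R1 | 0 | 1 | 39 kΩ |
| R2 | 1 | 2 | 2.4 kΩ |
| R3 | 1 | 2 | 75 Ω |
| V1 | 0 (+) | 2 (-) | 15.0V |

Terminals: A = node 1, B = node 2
Find the Thévenin equivalent first; then I_n = V_th/R_th and R_n = R_th.
Step 1 — V_th is the open-circuit voltage V_A - V_B (nothing connected across the terminals).
Nodal analysis, taking node 2 as the 0 V reference.
Source V1 fixes V_0 = 15 V.
KCL at each unknown node (sum of currents leaving = 0; resistances in Ω):
  Node 1: (V_1 - 15)/39000 + (V_1 - 0)/2400 + (V_1 - 0)/75 = 0
Collecting terms: 0.01378 × V_1 = 0.0003846  =>  V_1 = 0.02792 V
V_th = V_1 - V_2 = 0.02792 - 0 = 0.02792 V
Step 2 — R_th: zero the source — replace V1 by a short circuit (node 2 merges into node 0) — and find the resistance seen between A (node 1) and B (node 0).
Reduce the network between node 1 (A) and node 0 (B) by series/parallel combination:
  Rp1 = R1 ‖ R2 ‖ R3 (parallel, all between nodes 0 and 1) = 1/(1/39000 + 1/2400 + 1/75) = 72.59 Ω
R_th = 72.59 Ω
I_n = V_th/R_th = 0.02792/72.59 = 0.0003846 A, and R_n = R_th = 72.59 Ω

Final answer: I_n = 0.0003846 A, R_n = 72.59 Ω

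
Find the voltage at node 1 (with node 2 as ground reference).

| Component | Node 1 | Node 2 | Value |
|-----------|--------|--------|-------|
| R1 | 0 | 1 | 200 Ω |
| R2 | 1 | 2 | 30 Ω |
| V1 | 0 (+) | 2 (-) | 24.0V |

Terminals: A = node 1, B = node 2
Nodal analysis, taking node 2 as the 0 V reference.
Source V1 fixes V_0 = 24 V.
KCL at each unknown node (sum of currents leaving = 0; resistances in Ω):
  Node 1: (V_1 - 24)/200 + (V_1 - 0)/30 = 0
Collecting terms: 0.03833 × V_1 = 0.12  =>  V_1 = 3.13 V
The requested potential is V_1 = 3.13 V.

Final answer: V_1 = 3.13 V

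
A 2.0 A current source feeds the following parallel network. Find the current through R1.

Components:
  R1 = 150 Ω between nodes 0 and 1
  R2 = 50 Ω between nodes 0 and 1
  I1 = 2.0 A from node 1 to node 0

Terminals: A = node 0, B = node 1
All resistors sit directly between nodes 0 and 1, so they are in parallel and share one voltage V; the full source current 2 A splits among them.
1/R_par = 1/150 + 1/50 = 0.02667 S  =>  R_par = 37.5 Ω
V = I × R_par = 2 × 37.5 = 75 V
I_R1 = V/R1 = 75/150 = 0.5 A

Final answer: 0.5 A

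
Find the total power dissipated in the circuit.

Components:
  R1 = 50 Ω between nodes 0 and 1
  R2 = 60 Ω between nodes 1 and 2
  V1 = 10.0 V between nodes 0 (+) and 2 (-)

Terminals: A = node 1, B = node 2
Nodal analysis, taking node 2 as the 0 V reference.
Source V1 fixes V_0 = 10 V.
KCL at each unknown node (sum of currents leaving = 0; resistances in Ω):
  Node 1: (V_1 - 10)/50 + (V_1 - 0)/60 = 0
Collecting terms: 0.03667 × V_1 = 0.2  =>  V_1 = 5.455 V
Power in each resistor, P = (ΔV)²/R:
  P_R1 = (10 - 5.455)²/50 = 0.4132 W
  P_R2 = (5.455 - 0)²/60 = 0.4959 W
P_total = P_R1 + P_R2 = 0.9091 W

Final answer: 0.9091 W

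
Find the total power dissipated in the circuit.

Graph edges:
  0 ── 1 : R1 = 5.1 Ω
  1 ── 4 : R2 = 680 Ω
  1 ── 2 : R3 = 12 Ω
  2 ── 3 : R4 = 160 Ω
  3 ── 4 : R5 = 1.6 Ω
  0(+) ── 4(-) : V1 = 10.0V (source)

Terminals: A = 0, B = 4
Nodal analysis, taking node 4 as the 0 V reference.
Source V1 fixes V_0 = 10 V.
KCL at each unknown node (sum of currents leaving = 0; resistances in Ω):
  Node 1: (V_1 - 10)/5.1 + (V_1 - 0)/680 + (V_1 - V_2)/12 = 0
  Node 2: (V_2 - V_1)/12 + (V_2 - V_3)/160 = 0
  Node 3: (V_3 - V_2)/160 + (V_3 - 0)/1.6 = 0
Collecting terms (coefficients in siemens):
  0.2809·V_1 - 0.08333·V_2 = 1.961
  0.08958·V_2 - 0.08333·V_1 - 0.00625·V_3 = 0
  0.6312·V_3 - 0.00625·V_2 = 0
Solving these 3 simultaneous equations (Gaussian elimination) gives:
  V_1 = 9.644 V, V_2 = 8.978 V, V_3 = 0.08889 V
Power in each resistor, P = (ΔV)²/R:
  P_R1 = (10 - 9.644)²/5.1 = 0.0248 W
  P_R2 = (9.644 - 0)²/680 = 0.1368 W
  P_R3 = (9.644 - 8.978)²/12 = 0.03704 W
  P_R4 = (8.978 - 0.08889)²/160 = 0.4938 W
  P_R5 = (0.08889 - 0)²/1.6 = 0.004938 W
P_total = P_R1 + P_R2 + P_R3 + P_R4 + P_R5 = 0.6974 W

Final answer: 0.6974 W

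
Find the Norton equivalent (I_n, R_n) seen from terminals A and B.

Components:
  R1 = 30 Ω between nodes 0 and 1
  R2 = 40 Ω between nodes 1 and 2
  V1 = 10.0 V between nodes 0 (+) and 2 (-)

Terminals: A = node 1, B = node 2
Find the Thévenin equivalent first; then I_n = V_th/R_th and R_n = R_th.
Step 1 — V_th is the open-circuit voltage V_A - V_B (nothing connected across the terminals).
Nodal analysis, taking node 2 as the 0 V reference.
Source V1 fixes V_0 = 10 V.
KCL at each unknown node (sum of currents leaving = 0; resistances in Ω):
  Node 1: (V_1 - 10)/30 + (V_1 - 0)/40 = 0
Collecting terms: 0.05833 × V_1 = 0.3333  =>  V_1 = 5.714 V
V_th = V_1 - V_2 = 5.714 - 0 = 5.714 V
Step 2 — R_th: zero the source — replace V1 by a short circuit (node 2 merges into node 0) — and find the resistance seen between A (node 1) and B (node 0).
Reduce the network between node 1 (A) and node 0 (B) by series/parallel combination:
  Rp1 = R1 ‖ R2 (parallel, both between nodes 0 and 1) = 1/(1/30 + 1/40) = 17.14 Ω
R_th = 17.14 Ω
I_n = V_th/R_th = 5.714/17.14 = 0.3333 A, and R_n = R_th = 17.14 Ω

Final answer: I_n = 0.3333 A, R_n = 17.14 Ω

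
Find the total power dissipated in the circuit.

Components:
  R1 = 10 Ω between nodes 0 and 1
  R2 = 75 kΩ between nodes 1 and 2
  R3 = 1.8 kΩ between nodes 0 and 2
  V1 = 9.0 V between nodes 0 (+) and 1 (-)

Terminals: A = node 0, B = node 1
Nodal analysis, taking node 1 as the 0 V reference.
Source V1 fixes V_0 = 9 V.
KCL at each unknown node (sum of currents leaving = 0; resistances in Ω):
  Node 2: (V_2 - 0)/75000 + (V_2 - 9)/1800 = 0
Collecting terms: 0.0005689 × V_2 = 0.005  =>  V_2 = 8.789 V
Power in each resistor, P = (ΔV)²/R:
  P_R1 = (9 - 0)²/10 = 8.1 W
  P_R2 = (0 - 8.789)²/75000 = 0.00103 W
  P_R3 = (9 - 8.789)²/1800 = 0.00002472 W
P_total = P_R1 + P_R2 + P_R3 = 8.101 W

Final answer: 8.101 W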